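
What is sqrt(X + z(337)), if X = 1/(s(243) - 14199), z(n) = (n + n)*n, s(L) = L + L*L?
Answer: sqrt(461857559621655)/45093 ≈ 476.59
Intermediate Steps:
s(L) = L + L**2
z(n) = 2*n**2 (z(n) = (2*n)*n = 2*n**2)
X = 1/45093 (X = 1/(243*(1 + 243) - 14199) = 1/(243*244 - 14199) = 1/(59292 - 14199) = 1/45093 ≈ 2.2176e-5)
sqrt(X + z(337)) = sqrt(1/45093 + 2*337**2) = sqrt(1/45093 + 2*113569) = sqrt(1/45093 + 227138) = sqrt(10242333835/45093) = sqrt(461857559621655)/45093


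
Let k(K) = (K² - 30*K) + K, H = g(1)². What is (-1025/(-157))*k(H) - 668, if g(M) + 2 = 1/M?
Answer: -133576/157 ≈ -850.80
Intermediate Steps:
g(M) = -2 + 1/M
H = 1 (H = (-2 + 1/1)² = (-2 + 1)² = (-1)² = 1)
k(K) = K² - 29*K
(-1025/(-157))*k(H) - 668 = (-1025/(-157))*(1*(-29 + 1)) - 668 = (-1025*(-1/157))*(1*(-28)) - 668 = (1025/157)*(-28) - 668 = -28700/157 - 668 = -133576/157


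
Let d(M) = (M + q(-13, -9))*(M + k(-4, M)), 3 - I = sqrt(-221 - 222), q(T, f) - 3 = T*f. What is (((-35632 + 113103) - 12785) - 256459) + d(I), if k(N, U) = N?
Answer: -192339 - 122*I*sqrt(443) ≈ -1.9234e+5 - 2567.8*I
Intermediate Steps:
q(T, f) = 3 + T*f
I = 3 - I*sqrt(443) (I = 3 - sqrt(-221 - 222) = 3 - sqrt(-443) = 3 - I*sqrt(443) ≈ 3.0 - 21.048*I)
d(M) = (-4 + M)*(120 + M) (d(M) = (M + (3 - 13*(-9)))*(M - 4) = (M + (3 + 117))*(-4 + M) = (M + 120)*(-4 + M) = (120 + M)*(-4 + M) = (-4 + M)*(120 + M))
(((-35632 + 113103) - 12785) - 256459) + d(I) = (((-35632 + 113103) - 12785) - 256459) + (-480 + (3 - I*sqrt(443))**2 + 116*(3 - I*sqrt(443))) = ((77471 - 12785) - 256459) + (-480 + (3 - I*sqrt(443))**2 + (348 - 116*I*sqrt(443))) = (64686 - 256459) + (-132 + (3 - I*sqrt(443))**2 - 116*I*sqrt(443)) = -191773 + (-132 + (3 - I*sqrt(443))**2 - 116*I*sqrt(443)) = -191905 + (3 - I*sqrt(443))**2 - 116*I*sqrt(443)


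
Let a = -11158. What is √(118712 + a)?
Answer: √107554 ≈ 327.95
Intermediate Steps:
√(118712 + a) = √(118712 - 11158) = √107554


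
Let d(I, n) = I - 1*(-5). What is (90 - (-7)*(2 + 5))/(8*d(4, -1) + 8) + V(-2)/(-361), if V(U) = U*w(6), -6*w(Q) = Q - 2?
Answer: 150217/86640 ≈ 1.7338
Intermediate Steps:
d(I, n) = 5 + I (d(I, n) = I + 5 = 5 + I)
w(Q) = ⅓ - Q/6 (w(Q) = -(Q - 2)/6 = -(-2 + Q)/6 = ⅓ - Q/6)
V(U) = -2*U/3 (V(U) = U*(⅓ - ⅙*6) = U*(⅓ - 1) = U*(-⅔) = -2*U/3)
(90 - (-7)*(2 + 5))/(8*d(4, -1) + 8) + V(-2)/(-361) = (90 - (-7)*(2 + 5))/(8*(5 + 4) + 8) - ⅔*(-2)/(-361) = (90 - (-7)*7)/(8*9 + 8) + (4/3)*(-1/361) = (90 - 1*(-49))/(72 + 8) - 4/1083 = (90 + 49)/80 - 4/1083 = 139*(1/80) - 4/1083 = 139/80 - 4/1083 = 150217/86640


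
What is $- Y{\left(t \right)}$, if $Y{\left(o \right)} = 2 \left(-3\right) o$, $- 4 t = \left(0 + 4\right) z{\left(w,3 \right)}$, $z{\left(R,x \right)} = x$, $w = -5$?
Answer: $-18$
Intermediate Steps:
$t = -3$ ($t = - \frac{\left(0 + 4\right) 3}{4} = - \frac{4 \cdot 3}{4} = \left(- \frac{1}{4}\right) 12 = -3$)
$Y{\left(o \right)} = - 6 o$
$- Y{\left(t \right)} = - \left(-6\right) \left(-3\right) = \left(-1\right) 18 = -18$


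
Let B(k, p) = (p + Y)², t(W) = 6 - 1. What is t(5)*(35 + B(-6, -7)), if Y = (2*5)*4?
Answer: 5620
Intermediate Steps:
t(W) = 5
Y = 40 (Y = 10*4 = 40)
B(k, p) = (40 + p)² (B(k, p) = (p + 40)² = (40 + p)²)
t(5)*(35 + B(-6, -7)) = 5*(35 + (40 - 7)²) = 5*(35 + 33²) = 5*(35 + 1089) = 5*1124 = 5620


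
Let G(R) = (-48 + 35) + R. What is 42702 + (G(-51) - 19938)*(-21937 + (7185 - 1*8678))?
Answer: 468689562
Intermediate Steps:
G(R) = -13 + R
42702 + (G(-51) - 19938)*(-21937 + (7185 - 1*8678)) = 42702 + ((-13 - 51) - 19938)*(-21937 + (7185 - 1*8678)) = 42702 + (-64 - 19938)*(-21937 + (7185 - 8678)) = 42702 - 20002*(-21937 - 1493) = 42702 - 20002*(-23430) = 42702 + 468646860 = 468689562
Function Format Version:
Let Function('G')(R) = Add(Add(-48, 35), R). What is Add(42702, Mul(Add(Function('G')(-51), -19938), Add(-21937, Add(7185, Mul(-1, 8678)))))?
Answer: 468689562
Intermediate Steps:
Function('G')(R) = Add(-13, R)
Add(42702, Mul(Add(Function('G')(-51), -19938), Add(-21937, Add(7185, Mul(-1, 8678))))) = Add(42702, Mul(Add(Add(-13, -51), -19938), Add(-21937, Add(7185, Mul(-1, 8678))))) = Add(42702, Mul(Add(-64, -19938), Add(-21937, Add(7185, -8678)))) = Add(42702, Mul(-20002, Add(-21937, -1493))) = Add(42702, Mul(-20002, -23430)) = Add(42702, 468646860) = 468689562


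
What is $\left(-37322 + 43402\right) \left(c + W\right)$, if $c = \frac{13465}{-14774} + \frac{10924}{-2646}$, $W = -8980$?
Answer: $- \frac{533889687538720}{9773001} \approx -5.4629 \cdot 10^{7}$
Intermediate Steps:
$c = - \frac{98509783}{19546002}$ ($c = 13465 \left(- \frac{1}{14774}\right) + 10924 \left(- \frac{1}{2646}\right) = - \frac{13465}{14774} - \frac{5462}{1323} = - \frac{98509783}{19546002} \approx -5.0399$)
$\left(-37322 + 43402\right) \left(c + W\right) = \left(-37322 + 43402\right) \left(- \frac{98509783}{19546002} - 8980\right) = 6080 \left(- \frac{175621607743}{19546002}\right) = - \frac{533889687538720}{9773001}$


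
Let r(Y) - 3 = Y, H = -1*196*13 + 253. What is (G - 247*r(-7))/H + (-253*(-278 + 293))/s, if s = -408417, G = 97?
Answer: -28961528/62487801 ≈ -0.46347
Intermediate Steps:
H = -2295 (H = -196*13 + 253 = -2548 + 253 = -2295)
r(Y) = 3 + Y
(G - 247*r(-7))/H + (-253*(-278 + 293))/s = (97 - 247*(3 - 7))/(-2295) - 253*(-278 + 293)/(-408417) = (97 - 247*(-4))*(-1/2295) - 253*15*(-1/408417) = (97 + 988)*(-1/2295) - 3795*(-1/408417) = 1085*(-1/2295) + 1265/136139 = -217/459 + 1265/136139 = -28961528/62487801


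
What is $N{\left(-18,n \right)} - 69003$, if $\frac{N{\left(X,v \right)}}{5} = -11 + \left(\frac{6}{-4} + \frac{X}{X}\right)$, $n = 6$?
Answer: $- \frac{138121}{2} \approx -69061.0$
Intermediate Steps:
$N{\left(X,v \right)} = - \frac{115}{2}$ ($N{\left(X,v \right)} = 5 \left(-11 + \left(\frac{6}{-4} + \frac{X}{X}\right)\right) = 5 \left(-11 + \left(6 \left(- \frac{1}{4}\right) + 1\right)\right) = 5 \left(-11 + \left(- \frac{3}{2} + 1\right)\right) = 5 \left(-11 - \frac{1}{2}\right) = 5 \left(- \frac{23}{2}\right) = - \frac{115}{2}$)
$N{\left(-18,n \right)} - 69003 = - \frac{115}{2} - 69003 = - \frac{138121}{2}$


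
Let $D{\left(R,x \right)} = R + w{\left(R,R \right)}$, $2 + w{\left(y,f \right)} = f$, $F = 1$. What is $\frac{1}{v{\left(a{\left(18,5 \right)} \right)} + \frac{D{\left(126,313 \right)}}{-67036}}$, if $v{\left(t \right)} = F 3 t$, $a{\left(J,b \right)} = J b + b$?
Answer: $\frac{33518}{9552505} \approx 0.0035088$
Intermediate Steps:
$w{\left(y,f \right)} = -2 + f$
$a{\left(J,b \right)} = b + J b$
$v{\left(t \right)} = 3 t$ ($v{\left(t \right)} = 1 \cdot 3 t = 3 t$)
$D{\left(R,x \right)} = -2 + 2 R$ ($D{\left(R,x \right)} = R + \left(-2 + R\right) = -2 + 2 R$)
$\frac{1}{v{\left(a{\left(18,5 \right)} \right)} + \frac{D{\left(126,313 \right)}}{-67036}} = \frac{1}{3 \cdot 5 \left(1 + 18\right) + \frac{-2 + 2 \cdot 126}{-67036}} = \frac{1}{3 \cdot 5 \cdot 19 + \left(-2 + 252\right) \left(- \frac{1}{67036}\right)} = \frac{1}{3 \cdot 95 + 250 \left(- \frac{1}{67036}\right)} = \frac{1}{285 - \frac{125}{33518}} = \frac{1}{\frac{9552505}{33518}} = \frac{33518}{9552505}$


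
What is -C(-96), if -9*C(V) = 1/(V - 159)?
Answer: -1/2295 ≈ -0.00043573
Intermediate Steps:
C(V) = -1/(9*(-159 + V)) (C(V) = -1/(9*(V - 159)) = -1/(9*(-159 + V)))
-C(-96) = -(-1)/(-1431 + 9*(-96)) = -(-1)/(-1431 - 864) = -(-1)/(-2295) = -(-1)*(-1)/2295 = -1*1/2295 = -1/2295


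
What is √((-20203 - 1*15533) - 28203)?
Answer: I*√63939 ≈ 252.86*I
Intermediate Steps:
√((-20203 - 1*15533) - 28203) = √((-20203 - 15533) - 28203) = √(-35736 - 28203) = √(-63939) = I*√63939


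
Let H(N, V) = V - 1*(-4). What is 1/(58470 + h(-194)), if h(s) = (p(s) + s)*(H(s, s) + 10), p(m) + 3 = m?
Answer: 1/128850 ≈ 7.7610e-6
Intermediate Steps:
H(N, V) = 4 + V (H(N, V) = V + 4 = 4 + V)
p(m) = -3 + m
h(s) = (-3 + 2*s)*(14 + s) (h(s) = ((-3 + s) + s)*((4 + s) + 10) = (-3 + 2*s)*(14 + s))
1/(58470 + h(-194)) = 1/(58470 + (-42 + 2*(-194)**2 + 25*(-194))) = 1/(58470 + (-42 + 2*37636 - 4850)) = 1/(58470 + (-42 + 75272 - 4850)) = 1/(58470 + 70380) = 1/128850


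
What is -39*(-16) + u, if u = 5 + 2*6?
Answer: 641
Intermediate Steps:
u = 17 (u = 5 + 12 = 17)
-39*(-16) + u = -39*(-16) + 17 = 624 + 17 = 641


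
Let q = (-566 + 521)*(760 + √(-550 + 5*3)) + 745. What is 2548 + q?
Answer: -30907 - 45*I*√535 ≈ -30907.0 - 1040.9*I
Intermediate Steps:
q = -33455 - 45*I*√535 (q = -45*(760 + √(-550 + 15)) + 745 = -45*(760 + √(-535)) + 745 = -45*(760 + I*√535) + 745 = (-34200 - 45*I*√535) + 745 = -33455 - 45*I*√535 ≈ -33455.0 - 1040.9*I)
2548 + q = 2548 + (-33455 - 45*I*√535) = -30907 - 45*I*√535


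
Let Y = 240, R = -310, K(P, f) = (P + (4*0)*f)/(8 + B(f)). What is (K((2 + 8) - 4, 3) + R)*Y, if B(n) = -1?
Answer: -519360/7 ≈ -74194.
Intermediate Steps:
K(P, f) = P/7 (K(P, f) = (P + (4*0)*f)/(8 - 1) = (P + 0*f)/7 = (P + 0)*(1/7) = P*(1/7) = P/7)
(K((2 + 8) - 4, 3) + R)*Y = (((2 + 8) - 4)/7 - 310)*240 = ((10 - 4)/7 - 310)*240 = ((1/7)*6 - 310)*240 = (6/7 - 310)*240 = -2164/7*240 = -519360/7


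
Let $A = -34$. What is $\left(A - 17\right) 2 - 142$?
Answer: $-244$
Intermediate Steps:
$\left(A - 17\right) 2 - 142 = \left(-34 - 17\right) 2 - 142 = \left(-51\right) 2 - 142 = -102 - 142 = -244$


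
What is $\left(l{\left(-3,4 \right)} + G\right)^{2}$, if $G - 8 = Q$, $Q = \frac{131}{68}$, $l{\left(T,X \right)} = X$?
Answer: $\frac{896809}{4624} \approx 193.95$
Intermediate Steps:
$Q = \frac{131}{68}$ ($Q = 131 \cdot \frac{1}{68} = \frac{131}{68} \approx 1.9265$)
$G = \frac{675}{68}$ ($G = 8 + \frac{131}{68} = \frac{675}{68} \approx 9.9265$)
$\left(l{\left(-3,4 \right)} + G\right)^{2} = \left(4 + \frac{675}{68}\right)^{2} = \left(\frac{947}{68}\right)^{2} = \frac{896809}{4624}$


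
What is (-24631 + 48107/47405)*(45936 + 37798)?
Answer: -97766516168832/47405 ≈ -2.0624e+9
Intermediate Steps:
(-24631 + 48107/47405)*(45936 + 37798) = (-24631 + 48107*(1/47405))*83734 = (-24631 + 48107/47405)*83734 = -1167584448/47405*83734 = -97766516168832/47405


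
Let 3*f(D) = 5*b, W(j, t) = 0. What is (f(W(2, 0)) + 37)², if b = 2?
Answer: 14641/9 ≈ 1626.8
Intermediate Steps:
f(D) = 10/3 (f(D) = (5*2)/3 = (⅓)*10 = 10/3)
(f(W(2, 0)) + 37)² = (10/3 + 37)² = (121/3)² = 14641/9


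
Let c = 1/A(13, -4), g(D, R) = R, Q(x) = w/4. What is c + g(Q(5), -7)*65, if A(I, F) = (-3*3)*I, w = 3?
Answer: -53236/117 ≈ -455.01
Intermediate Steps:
Q(x) = ¾ (Q(x) = 3/4 = 3*(¼) = ¾)
A(I, F) = -9*I
c = -1/117 (c = 1/(-9*13) = 1/(-117) = -1/117 ≈ -0.0085470)
c + g(Q(5), -7)*65 = -1/117 - 7*65 = -1/117 - 455 = -53236/117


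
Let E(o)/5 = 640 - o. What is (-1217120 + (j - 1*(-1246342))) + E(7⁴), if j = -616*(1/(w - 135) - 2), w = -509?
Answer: 497949/23 ≈ 21650.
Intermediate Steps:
E(o) = 3200 - 5*o (E(o) = 5*(640 - o) = 3200 - 5*o)
j = 28358/23 (j = -616*(1/(-509 - 135) - 2) = -616*(1/(-644) - 2) = -616*(-1/644 - 2) = -616*(-1289/644) = 28358/23 ≈ 1233.0)
(-1217120 + (j - 1*(-1246342))) + E(7⁴) = (-1217120 + (28358/23 - 1*(-1246342))) + (3200 - 5*7⁴) = (-1217120 + (28358/23 + 1246342)) + (3200 - 5*2401) = (-1217120 + 28694224/23) + (3200 - 12005) = 700464/23 - 8805 = 497949/23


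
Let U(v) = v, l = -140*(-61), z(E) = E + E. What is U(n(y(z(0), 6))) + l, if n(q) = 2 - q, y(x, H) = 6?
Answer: 8536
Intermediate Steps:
z(E) = 2*E
l = 8540
U(n(y(z(0), 6))) + l = (2 - 1*6) + 8540 = (2 - 6) + 8540 = -4 + 8540 = 8536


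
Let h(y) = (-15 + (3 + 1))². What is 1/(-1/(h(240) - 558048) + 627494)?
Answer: 557927/350095844939 ≈ 1.5936e-6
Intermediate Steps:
h(y) = 121 (h(y) = (-15 + 4)² = (-11)² = 121)
1/(-1/(h(240) - 558048) + 627494) = 1/(-1/(121 - 558048) + 627494) = 1/(-1/(-557927) + 627494) = 1/(-1*(-1/557927) + 627494) = 1/(1/557927 + 627494) = 1/(350095844939/557927) = 557927/350095844939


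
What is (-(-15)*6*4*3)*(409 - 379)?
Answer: 32400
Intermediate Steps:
(-(-15)*6*4*3)*(409 - 379) = (-(-15)*24*3)*30 = (-3*(-120)*3)*30 = (360*3)*30 = 1080*30 = 32400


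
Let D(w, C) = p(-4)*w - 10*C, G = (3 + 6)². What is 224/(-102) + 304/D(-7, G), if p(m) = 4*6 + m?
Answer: -3208/1275 ≈ -2.5161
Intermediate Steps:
p(m) = 24 + m
G = 81 (G = 9² = 81)
D(w, C) = -10*C + 20*w (D(w, C) = (24 - 4)*w - 10*C = 20*w - 10*C = -10*C + 20*w)
224/(-102) + 304/D(-7, G) = 224/(-102) + 304/(-10*81 + 20*(-7)) = 224*(-1/102) + 304/(-810 - 140) = -112/51 + 304/(-950) = -112/51 + 304*(-1/950) = -112/51 - 8/25 = -3208/1275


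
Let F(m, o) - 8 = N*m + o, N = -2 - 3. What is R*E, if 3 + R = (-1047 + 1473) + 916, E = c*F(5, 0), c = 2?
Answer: -45526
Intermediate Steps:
N = -5
F(m, o) = 8 + o - 5*m (F(m, o) = 8 + (-5*m + o) = 8 + (o - 5*m) = 8 + o - 5*m)
E = -34 (E = 2*(8 + 0 - 5*5) = 2*(8 + 0 - 25) = 2*(-17) = -34)
R = 1339 (R = -3 + ((-1047 + 1473) + 916) = -3 + (426 + 916) = -3 + 1342 = 1339)
R*E = 1339*(-34) = -45526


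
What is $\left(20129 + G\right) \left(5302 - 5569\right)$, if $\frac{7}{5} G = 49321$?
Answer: $- \frac{103464636}{7} \approx -1.4781 \cdot 10^{7}$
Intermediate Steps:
$G = \frac{246605}{7}$ ($G = \frac{5}{7} \cdot 49321 = \frac{246605}{7} \approx 35229.0$)
$\left(20129 + G\right) \left(5302 - 5569\right) = \left(20129 + \frac{246605}{7}\right) \left(5302 - 5569\right) = \frac{387508}{7} \left(-267\right) = - \frac{103464636}{7}$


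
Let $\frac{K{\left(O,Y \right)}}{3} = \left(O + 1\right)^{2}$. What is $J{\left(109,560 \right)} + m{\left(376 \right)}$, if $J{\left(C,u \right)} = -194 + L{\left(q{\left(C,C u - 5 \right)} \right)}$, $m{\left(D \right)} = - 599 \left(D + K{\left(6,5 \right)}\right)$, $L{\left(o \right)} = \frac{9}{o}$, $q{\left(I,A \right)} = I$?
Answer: $- \frac{34168330}{109} \approx -3.1347 \cdot 10^{5}$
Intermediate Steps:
$K{\left(O,Y \right)} = 3 \left(1 + O\right)^{2}$ ($K{\left(O,Y \right)} = 3 \left(O + 1\right)^{2} = 3 \left(1 + O\right)^{2}$)
$m{\left(D \right)} = -88053 - 599 D$ ($m{\left(D \right)} = - 599 \left(D + 3 \left(1 + 6\right)^{2}\right) = - 599 \left(D + 3 \cdot 7^{2}\right) = - 599 \left(D + 3 \cdot 49\right) = - 599 \left(D + 147\right) = - 599 \left(147 + D\right) = -88053 - 599 D$)
$J{\left(C,u \right)} = -194 + \frac{9}{C}$
$J{\left(109,560 \right)} + m{\left(376 \right)} = \left(-194 + \frac{9}{109}\right) - 313277 = - \frac{21137}{109} - 313277 = - \frac{34168330}{109}$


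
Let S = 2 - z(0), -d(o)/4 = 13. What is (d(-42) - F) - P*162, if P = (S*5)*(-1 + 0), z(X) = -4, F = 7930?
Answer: -3122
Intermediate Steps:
d(o) = -52 (d(o) = -4*13 = -52)
S = 6 (S = 2 - 1*(-4) = 2 + 4 = 6)
P = -30 (P = (6*5)*(-1 + 0) = 30*(-1) = -30)
(d(-42) - F) - P*162 = (-52 - 1*7930) - (-30)*162 = (-52 - 7930) - 1*(-4860) = -7982 + 4860 = -3122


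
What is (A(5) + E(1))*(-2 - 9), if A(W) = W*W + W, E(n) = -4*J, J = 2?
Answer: -242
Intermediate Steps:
E(n) = -8 (E(n) = -4*2 = -8)
A(W) = W + W² (A(W) = W² + W = W + W²)
(A(5) + E(1))*(-2 - 9) = (5*(1 + 5) - 8)*(-2 - 9) = (5*6 - 8)*(-11) = (30 - 8)*(-11) = 22*(-11) = -242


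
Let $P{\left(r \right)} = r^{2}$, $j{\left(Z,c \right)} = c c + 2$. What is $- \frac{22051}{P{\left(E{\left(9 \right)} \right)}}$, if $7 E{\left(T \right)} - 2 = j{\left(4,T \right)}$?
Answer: $- \frac{1080499}{7225} \approx -149.55$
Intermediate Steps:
$j{\left(Z,c \right)} = 2 + c^{2}$ ($j{\left(Z,c \right)} = c^{2} + 2 = 2 + c^{2}$)
$E{\left(T \right)} = \frac{4}{7} + \frac{T^{2}}{7}$ ($E{\left(T \right)} = \frac{2}{7} + \frac{2 + T^{2}}{7} = \frac{2}{7} + \left(\frac{2}{7} + \frac{T^{2}}{7}\right) = \frac{4}{7} + \frac{T^{2}}{7}$)
$- \frac{22051}{P{\left(E{\left(9 \right)} \right)}} = - \frac{22051}{\left(\frac{4}{7} + \frac{9^{2}}{7}\right)^{2}} = - \frac{22051}{\left(\frac{4}{7} + \frac{1}{7} \cdot 81\right)^{2}} = - \frac{22051}{\left(\frac{4}{7} + \frac{81}{7}\right)^{2}} = - \frac{22051}{\left(\frac{85}{7}\right)^{2}} = - \frac{22051}{\frac{7225}{49}} = \left(-22051\right) \frac{49}{7225} = - \frac{1080499}{7225}$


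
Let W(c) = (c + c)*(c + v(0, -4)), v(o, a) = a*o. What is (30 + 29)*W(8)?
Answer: 7552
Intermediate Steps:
W(c) = 2*c**2 (W(c) = (c + c)*(c - 4*0) = (2*c)*(c + 0) = (2*c)*c = 2*c**2)
(30 + 29)*W(8) = (30 + 29)*(2*8**2) = 59*(2*64) = 59*128 = 7552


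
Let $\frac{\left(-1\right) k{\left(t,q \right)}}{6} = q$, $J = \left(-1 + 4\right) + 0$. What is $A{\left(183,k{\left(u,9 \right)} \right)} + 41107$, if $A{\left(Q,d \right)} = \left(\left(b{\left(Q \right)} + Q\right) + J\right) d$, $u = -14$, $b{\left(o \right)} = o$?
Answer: $21181$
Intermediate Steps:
$J = 3$ ($J = 3 + 0 = 3$)
$k{\left(t,q \right)} = - 6 q$
$A{\left(Q,d \right)} = d \left(3 + 2 Q\right)$ ($A{\left(Q,d \right)} = \left(\left(Q + Q\right) + 3\right) d = \left(2 Q + 3\right) d = \left(3 + 2 Q\right) d = d \left(3 + 2 Q\right)$)
$A{\left(183,k{\left(u,9 \right)} \right)} + 41107 = \left(-6\right) 9 \left(3 + 2 \cdot 183\right) + 41107 = - 54 \left(3 + 366\right) + 41107 = \left(-54\right) 369 + 41107 = -19926 + 41107 = 21181$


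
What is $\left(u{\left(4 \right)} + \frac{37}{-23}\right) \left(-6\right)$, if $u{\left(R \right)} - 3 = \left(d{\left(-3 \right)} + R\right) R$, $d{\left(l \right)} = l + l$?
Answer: $\frac{912}{23} \approx 39.652$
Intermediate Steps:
$d{\left(l \right)} = 2 l$
$u{\left(R \right)} = 3 + R \left(-6 + R\right)$ ($u{\left(R \right)} = 3 + \left(2 \left(-3\right) + R\right) R = 3 + \left(-6 + R\right) R = 3 + R \left(-6 + R\right)$)
$\left(u{\left(4 \right)} + \frac{37}{-23}\right) \left(-6\right) = \left(\left(3 + 4^{2} - 24\right) + \frac{37}{-23}\right) \left(-6\right) = \left(\left(3 + 16 - 24\right) + 37 \left(- \frac{1}{23}\right)\right) \left(-6\right) = \left(-5 - \frac{37}{23}\right) \left(-6\right) = \left(- \frac{152}{23}\right) \left(-6\right) = \frac{912}{23}$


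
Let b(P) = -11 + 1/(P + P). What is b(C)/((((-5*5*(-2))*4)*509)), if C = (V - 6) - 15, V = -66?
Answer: -383/3542640 ≈ -0.00010811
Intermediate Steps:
C = -87 (C = (-66 - 6) - 15 = -72 - 15 = -87)
b(P) = -11 + 1/(2*P)
b(C)/((((-5*5*(-2))*4)*509)) = (-11 + (1/2)/(-87))/((((-5*5*(-2))*4)*509)) = (-11 + (1/2)*(-1/87))/(((-25*(-2)*4)*509)) = (-11 - 1/174)/(((50*4)*509)) = -1915/(174*(200*509)) = -1915/174/101800 = -1915/174*1/101800 = -383/3542640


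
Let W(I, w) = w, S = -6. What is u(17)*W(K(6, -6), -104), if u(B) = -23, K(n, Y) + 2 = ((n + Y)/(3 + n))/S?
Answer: 2392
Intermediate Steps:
K(n, Y) = -2 - (Y + n)/(6*(3 + n)) (K(n, Y) = -2 + ((n + Y)/(3 + n))/(-6) = -2 + ((Y + n)/(3 + n))*(-⅙) = -2 - (Y + n)/(6*(3 + n)))
u(17)*W(K(6, -6), -104) = -23*(-104) = 2392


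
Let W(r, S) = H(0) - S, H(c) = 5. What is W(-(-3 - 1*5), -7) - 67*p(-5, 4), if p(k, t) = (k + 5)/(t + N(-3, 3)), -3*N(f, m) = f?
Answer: 12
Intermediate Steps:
N(f, m) = -f/3
p(k, t) = (5 + k)/(1 + t) (p(k, t) = (k + 5)/(t - ⅓*(-3)) = (5 + k)/(t + 1) = (5 + k)/(1 + t))
W(r, S) = 5 - S
W(-(-3 - 1*5), -7) - 67*p(-5, 4) = (5 - 1*(-7)) - 67*(5 - 5)/(1 + 4) = (5 + 7) - 67*0/5 = 12 - 67*0/5 = 12 - 67*0 = 12 + 0 = 12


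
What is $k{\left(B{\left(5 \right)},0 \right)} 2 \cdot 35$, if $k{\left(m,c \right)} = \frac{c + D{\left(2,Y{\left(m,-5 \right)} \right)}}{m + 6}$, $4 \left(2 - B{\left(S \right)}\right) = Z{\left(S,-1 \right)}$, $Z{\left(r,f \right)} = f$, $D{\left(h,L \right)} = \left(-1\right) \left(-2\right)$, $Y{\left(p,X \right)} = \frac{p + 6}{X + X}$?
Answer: $\frac{560}{33} \approx 16.97$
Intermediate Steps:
$Y{\left(p,X \right)} = \frac{6 + p}{2 X}$
$D{\left(h,L \right)} = 2$
$B{\left(S \right)} = \frac{9}{4}$ ($B{\left(S \right)} = 2 - - \frac{1}{4} = 2 + \frac{1}{4} = \frac{9}{4}$)
$k{\left(m,c \right)} = \frac{2 + c}{6 + m}$ ($k{\left(m,c \right)} = \frac{c + 2}{m + 6} = \frac{2 + c}{6 + m}$)
$k{\left(B{\left(5 \right)},0 \right)} 2 \cdot 35 = \frac{2 + 0}{6 + \frac{9}{4}} \cdot 2 \cdot 35 = \frac{1}{\frac{33}{4}} \cdot 2 \cdot 2 \cdot 35 = \frac{4}{33} \cdot 2 \cdot 2 \cdot 35 = \frac{8}{33} \cdot 2 \cdot 35 = \frac{16}{33} \cdot 35 = \frac{560}{33}$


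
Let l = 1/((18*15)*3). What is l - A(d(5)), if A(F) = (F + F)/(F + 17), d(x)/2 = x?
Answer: -599/810 ≈ -0.73951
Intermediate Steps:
d(x) = 2*x
l = 1/810 (l = 1/(270*3) = 1/810 ≈ 0.0012346)
A(F) = 2*F/(17 + F) (A(F) = (2*F)/(17 + F) = 2*F/(17 + F))
l - A(d(5)) = 1/810 - 2*2*5/(17 + 2*5) = 1/810 - 2*10/(17 + 10) = 1/810 - 2*10/27 = 1/810 - 1*20/27 = 1/810 - 20/27 = -599/810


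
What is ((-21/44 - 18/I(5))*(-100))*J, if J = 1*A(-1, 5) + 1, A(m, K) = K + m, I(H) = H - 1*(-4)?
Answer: 13625/11 ≈ 1238.6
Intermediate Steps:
I(H) = 4 + H (I(H) = H + 4 = 4 + H)
J = 5 (J = 1*(5 - 1) + 1 = 1*4 + 1 = 4 + 1 = 5)
((-21/44 - 18/I(5))*(-100))*J = ((-21/44 - 18/(4 + 5))*(-100))*5 = ((-21*1/44 - 18/9)*(-100))*5 = ((-21/44 - 18*1/9)*(-100))*5 = ((-21/44 - 2)*(-100))*5 = -109/44*(-100)*5 = (2725/11)*5 = 13625/11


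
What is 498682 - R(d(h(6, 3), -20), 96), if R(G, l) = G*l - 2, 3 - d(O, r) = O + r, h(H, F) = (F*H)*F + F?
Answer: 501948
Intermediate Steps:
h(H, F) = F + H*F² (h(H, F) = H*F² + F = F + H*F²)
d(O, r) = 3 - O - r (d(O, r) = 3 - (O + r) = 3 + (-O - r) = 3 - O - r)
R(G, l) = -2 + G*l
498682 - R(d(h(6, 3), -20), 96) = 498682 - (-2 + (3 - 3*(1 + 3*6) - 1*(-20))*96) = 498682 - (-2 + (3 - 3*(1 + 18) + 20)*96) = 498682 - (-2 + (3 - 3*19 + 20)*96) = 498682 - (-2 + (3 - 1*57 + 20)*96) = 498682 - (-2 + (3 - 57 + 20)*96) = 498682 - (-2 - 34*96) = 498682 - (-2 - 3264) = 498682 - 1*(-3266) = 498682 + 3266 = 501948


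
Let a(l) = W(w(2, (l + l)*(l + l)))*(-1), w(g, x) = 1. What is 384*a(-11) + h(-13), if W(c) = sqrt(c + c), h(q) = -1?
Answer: -1 - 384*sqrt(2) ≈ -544.06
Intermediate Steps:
W(c) = sqrt(2)*sqrt(c) (W(c) = sqrt(2*c) = sqrt(2)*sqrt(c))
a(l) = -sqrt(2) (a(l) = (sqrt(2)*sqrt(1))*(-1) = (sqrt(2)*1)*(-1) = sqrt(2)*(-1) = -sqrt(2))
384*a(-11) + h(-13) = 384*(-sqrt(2)) - 1 = -384*sqrt(2) - 1 = -1 - 384*sqrt(2)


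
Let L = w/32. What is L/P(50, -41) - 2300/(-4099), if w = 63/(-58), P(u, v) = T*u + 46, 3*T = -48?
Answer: 3218933437/5736238976 ≈ 0.56116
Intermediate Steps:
T = -16 (T = (1/3)*(-48) = -16)
P(u, v) = 46 - 16*u (P(u, v) = -16*u + 46 = 46 - 16*u)
w = -63/58 (w = 63*(-1/58) = -63/58 ≈ -1.0862)
L = -63/1856 (L = -63/58/32 = -63/58*1/32 = -63/1856 ≈ -0.033944)
L/P(50, -41) - 2300/(-4099) = -63/(1856*(46 - 16*50)) - 2300/(-4099) = -63/(1856*(46 - 800)) - 2300*(-1/4099) = -63/1856/(-754) + 2300/4099 = -63/1856*(-1/754) + 2300/4099 = 63/1399424 + 2300/4099 = 3218933437/5736238976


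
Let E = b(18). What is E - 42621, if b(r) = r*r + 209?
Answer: -42088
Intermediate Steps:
b(r) = 209 + r² (b(r) = r² + 209 = 209 + r²)
E = 533 (E = 209 + 18² = 209 + 324 = 533)
E - 42621 = 533 - 42621 = -42088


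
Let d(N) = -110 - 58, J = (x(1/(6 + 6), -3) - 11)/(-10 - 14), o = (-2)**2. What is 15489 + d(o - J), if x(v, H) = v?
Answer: 15321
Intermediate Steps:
o = 4
J = 131/288 (J = (1/(6 + 6) - 11)/(-10 - 14) = (1/12 - 11)/(-24) = (1/12 - 11)*(-1/24) = -131/12*(-1/24) = 131/288 ≈ 0.45486)
d(N) = -168
15489 + d(o - J) = 15489 - 168 = 15321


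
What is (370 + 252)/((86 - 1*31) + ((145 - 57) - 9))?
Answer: 311/67 ≈ 4.6418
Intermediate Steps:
(370 + 252)/((86 - 1*31) + ((145 - 57) - 9)) = 622/((86 - 31) + (88 - 9)) = 622/(55 + 79) = 622/134 = 622*(1/134) = 311/67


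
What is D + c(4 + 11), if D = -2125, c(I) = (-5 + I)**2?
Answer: -2025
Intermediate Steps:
D + c(4 + 11) = -2125 + (-5 + (4 + 11))**2 = -2125 + (-5 + 15)**2 = -2125 + 10**2 = -2125 + 100 = -2025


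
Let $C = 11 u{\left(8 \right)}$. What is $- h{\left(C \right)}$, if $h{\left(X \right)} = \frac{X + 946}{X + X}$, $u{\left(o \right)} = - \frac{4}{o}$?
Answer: $\frac{171}{2} \approx 85.5$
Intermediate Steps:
$C = - \frac{11}{2}$ ($C = 11 \left(- \frac{4}{8}\right) = 11 \left(\left(-4\right) \frac{1}{8}\right) = 11 \left(- \frac{1}{2}\right) = - \frac{11}{2} \approx -5.5$)
$h{\left(X \right)} = \frac{946 + X}{2 X}$
$- h{\left(C \right)} = - \frac{946 - \frac{11}{2}}{2 \left(- \frac{11}{2}\right)} = - \frac{\left(-2\right) 1881}{2 \cdot 11 \cdot 2} = \left(-1\right) \left(- \frac{171}{2}\right) = \frac{171}{2}$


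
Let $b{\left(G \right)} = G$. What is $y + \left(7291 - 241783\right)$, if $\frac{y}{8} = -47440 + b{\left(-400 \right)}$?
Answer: $-617212$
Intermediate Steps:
$y = -382720$ ($y = 8 \left(-47440 - 400\right) = 8 \left(-47840\right) = -382720$)
$y + \left(7291 - 241783\right) = -382720 + \left(7291 - 241783\right) = -382720 - 234492 = -617212$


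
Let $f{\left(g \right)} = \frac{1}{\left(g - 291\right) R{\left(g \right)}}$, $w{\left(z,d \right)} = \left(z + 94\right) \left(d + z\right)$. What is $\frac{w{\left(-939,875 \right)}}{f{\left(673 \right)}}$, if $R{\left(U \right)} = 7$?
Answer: $144609920$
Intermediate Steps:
$w{\left(z,d \right)} = \left(94 + z\right) \left(d + z\right)$
$f{\left(g \right)} = \frac{1}{7 \left(-291 + g\right)}$ ($f{\left(g \right)} = \frac{1}{\left(g - 291\right) 7} = \frac{1}{-291 + g} \frac{1}{7} = \frac{1}{7 \left(-291 + g\right)}$)
$\frac{w{\left(-939,875 \right)}}{f{\left(673 \right)}} = \frac{\left(-939\right)^{2} + 94 \cdot 875 + 94 \left(-939\right) + 875 \left(-939\right)}{\frac{1}{7} \frac{1}{-291 + 673}} = \frac{881721 + 82250 - 88266 - 821625}{\frac{1}{7} \cdot \frac{1}{382}} = \frac{54080}{\frac{1}{7} \cdot \frac{1}{382}} = 54080 \frac{1}{\frac{1}{2674}} = 54080 \cdot 2674 = 144609920$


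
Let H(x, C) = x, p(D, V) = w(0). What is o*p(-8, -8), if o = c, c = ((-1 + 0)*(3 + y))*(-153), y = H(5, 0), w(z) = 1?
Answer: 1224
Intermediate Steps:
p(D, V) = 1
y = 5
c = 1224 (c = ((-1 + 0)*(3 + 5))*(-153) = -1*8*(-153) = -8*(-153) = 1224)
o = 1224
o*p(-8, -8) = 1224*1 = 1224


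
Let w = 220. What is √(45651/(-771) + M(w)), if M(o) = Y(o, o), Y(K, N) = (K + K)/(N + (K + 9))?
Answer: I*√775366300729/115393 ≈ 7.6309*I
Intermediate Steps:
Y(K, N) = 2*K/(9 + K + N) (Y(K, N) = (2*K)/(N + (9 + K)) = (2*K)/(9 + K + N) = 2*K/(9 + K + N))
M(o) = 2*o/(9 + 2*o) (M(o) = 2*o/(9 + o + o) = 2*o/(9 + 2*o))
√(45651/(-771) + M(w)) = √(45651/(-771) + 2*220/(9 + 2*220)) = √(45651*(-1/771) + 2*220/(9 + 440)) = √(-15217/257 + 2*220/449) = √(-15217/257 + 2*220*(1/449)) = √(-15217/257 + 440/449) = √(-6719353/115393) = I*√775366300729/115393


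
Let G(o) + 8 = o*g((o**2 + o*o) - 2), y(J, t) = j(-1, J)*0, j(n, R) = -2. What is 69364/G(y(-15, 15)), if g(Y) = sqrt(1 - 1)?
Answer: -17341/2 ≈ -8670.5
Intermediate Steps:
g(Y) = 0 (g(Y) = sqrt(0) = 0)
y(J, t) = 0 (y(J, t) = -2*0 = 0)
G(o) = -8 (G(o) = -8 + o*0 = -8 + 0 = -8)
69364/G(y(-15, 15)) = 69364/(-8) = 69364*(-1/8) = -17341/2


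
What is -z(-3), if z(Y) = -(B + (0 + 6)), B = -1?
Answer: 5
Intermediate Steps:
z(Y) = -5 (z(Y) = -(-1 + (0 + 6)) = -(-1 + 6) = -1*5 = -5)
-z(-3) = -1*(-5) = 5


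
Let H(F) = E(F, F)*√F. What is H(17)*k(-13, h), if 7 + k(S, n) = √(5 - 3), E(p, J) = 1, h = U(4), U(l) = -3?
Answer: √17*(-7 + √2) ≈ -23.031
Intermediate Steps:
h = -3
k(S, n) = -7 + √2 (k(S, n) = -7 + √(5 - 3) = -7 + √2)
H(F) = √F (H(F) = 1*√F = √F)
H(17)*k(-13, h) = √17*(-7 + √2)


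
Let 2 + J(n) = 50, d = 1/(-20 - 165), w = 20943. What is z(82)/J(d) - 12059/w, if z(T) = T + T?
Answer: 237985/83772 ≈ 2.8409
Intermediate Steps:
d = -1/185 (d = 1/(-185) = -1/185 ≈ -0.0054054)
J(n) = 48 (J(n) = -2 + 50 = 48)
z(T) = 2*T
z(82)/J(d) - 12059/w = (2*82)/48 - 12059/20943 = 164*(1/48) - 12059*1/20943 = 41/12 - 12059/20943 = 237985/83772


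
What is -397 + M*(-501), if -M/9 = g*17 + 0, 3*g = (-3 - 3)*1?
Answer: -153703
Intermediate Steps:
g = -2 (g = ((-3 - 3)*1)/3 = (-6*1)/3 = (1/3)*(-6) = -2)
M = 306 (M = -9*(-2*17 + 0) = -9*(-34 + 0) = -9*(-34) = 306)
-397 + M*(-501) = -397 + 306*(-501) = -397 - 153306 = -153703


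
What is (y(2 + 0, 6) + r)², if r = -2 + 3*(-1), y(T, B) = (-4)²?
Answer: 121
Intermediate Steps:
y(T, B) = 16
r = -5 (r = -2 - 3 = -5)
(y(2 + 0, 6) + r)² = (16 - 5)² = 11² = 121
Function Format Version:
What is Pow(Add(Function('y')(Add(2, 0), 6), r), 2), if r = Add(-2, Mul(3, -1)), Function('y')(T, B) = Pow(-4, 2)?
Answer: 121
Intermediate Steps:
Function('y')(T, B) = 16
r = -5 (r = Add(-2, -3) = -5)
Pow(Add(Function('y')(Add(2, 0), 6), r), 2) = Pow(Add(16, -5), 2) = Pow(11, 2) = 121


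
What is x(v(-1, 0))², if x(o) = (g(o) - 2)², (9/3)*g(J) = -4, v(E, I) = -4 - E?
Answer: 10000/81 ≈ 123.46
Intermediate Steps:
g(J) = -4/3 (g(J) = (⅓)*(-4) = -4/3)
x(o) = 100/9 (x(o) = (-4/3 - 2)² = (-10/3)² = 100/9)
x(v(-1, 0))² = (100/9)² = 10000/81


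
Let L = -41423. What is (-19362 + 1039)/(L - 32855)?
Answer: 18323/74278 ≈ 0.24668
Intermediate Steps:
(-19362 + 1039)/(L - 32855) = (-19362 + 1039)/(-41423 - 32855) = -18323/(-74278) = -18323*(-1/74278) = 18323/74278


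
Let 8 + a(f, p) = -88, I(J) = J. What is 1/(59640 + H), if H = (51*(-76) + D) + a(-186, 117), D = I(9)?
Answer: 1/55677 ≈ 1.7961e-5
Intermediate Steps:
a(f, p) = -96 (a(f, p) = -8 - 88 = -96)
D = 9
H = -3963 (H = (51*(-76) + 9) - 96 = (-3876 + 9) - 96 = -3867 - 96 = -3963)
1/(59640 + H) = 1/(59640 - 3963) = 1/55677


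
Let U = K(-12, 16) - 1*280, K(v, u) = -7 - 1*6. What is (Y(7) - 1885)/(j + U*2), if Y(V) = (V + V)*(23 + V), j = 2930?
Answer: -5/8 ≈ -0.62500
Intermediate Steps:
K(v, u) = -13 (K(v, u) = -7 - 6 = -13)
Y(V) = 2*V*(23 + V) (Y(V) = (2*V)*(23 + V) = 2*V*(23 + V))
U = -293 (U = -13 - 1*280 = -13 - 280 = -293)
(Y(7) - 1885)/(j + U*2) = (2*7*(23 + 7) - 1885)/(2930 - 293*2) = (2*7*30 - 1885)/(2930 - 586) = (420 - 1885)/2344 = -1465*1/2344 = -5/8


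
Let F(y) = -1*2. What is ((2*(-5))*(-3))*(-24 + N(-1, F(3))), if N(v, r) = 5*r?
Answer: -1020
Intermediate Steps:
F(y) = -2
((2*(-5))*(-3))*(-24 + N(-1, F(3))) = ((2*(-5))*(-3))*(-24 + 5*(-2)) = (-10*(-3))*(-24 - 10) = 30*(-34) = -1020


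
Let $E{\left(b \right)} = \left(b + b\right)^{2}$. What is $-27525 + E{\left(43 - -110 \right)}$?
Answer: $66111$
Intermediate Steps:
$E{\left(b \right)} = 4 b^{2}$ ($E{\left(b \right)} = \left(2 b\right)^{2} = 4 b^{2}$)
$-27525 + E{\left(43 - -110 \right)} = -27525 + 4 \left(43 - -110\right)^{2} = -27525 + 4 \left(43 + 110\right)^{2} = -27525 + 4 \cdot 153^{2} = -27525 + 4 \cdot 23409 = -27525 + 93636 = 66111$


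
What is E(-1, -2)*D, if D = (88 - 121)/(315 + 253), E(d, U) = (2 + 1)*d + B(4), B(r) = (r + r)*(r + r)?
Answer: -2013/568 ≈ -3.5440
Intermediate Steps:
B(r) = 4*r**2 (B(r) = (2*r)*(2*r) = 4*r**2)
E(d, U) = 64 + 3*d (E(d, U) = (2 + 1)*d + 4*4**2 = 3*d + 4*16 = 3*d + 64 = 64 + 3*d)
D = -33/568 ≈ -0.058099
E(-1, -2)*D = (64 + 3*(-1))*(-33/568) = (64 - 3)*(-33/568) = 61*(-33/568) = -2013/568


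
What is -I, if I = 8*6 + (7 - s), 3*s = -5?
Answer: -170/3 ≈ -56.667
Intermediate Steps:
s = -5/3 (s = (⅓)*(-5) = -5/3 ≈ -1.6667)
I = 170/3 (I = 8*6 + (7 - 1*(-5/3)) = 48 + (7 + 5/3) = 48 + 26/3 = 170/3 ≈ 56.667)
-I = -1*170/3 = -170/3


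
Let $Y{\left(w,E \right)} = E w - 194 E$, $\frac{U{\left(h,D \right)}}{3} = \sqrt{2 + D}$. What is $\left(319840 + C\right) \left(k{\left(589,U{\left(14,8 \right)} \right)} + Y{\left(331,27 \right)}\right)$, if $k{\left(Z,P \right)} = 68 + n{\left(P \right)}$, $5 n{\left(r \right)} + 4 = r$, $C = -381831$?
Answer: $- \frac{1167352521}{5} - \frac{185973 \sqrt{10}}{5} \approx -2.3359 \cdot 10^{8}$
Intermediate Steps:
$n{\left(r \right)} = - \frac{4}{5} + \frac{r}{5}$
$U{\left(h,D \right)} = 3 \sqrt{2 + D}$
$Y{\left(w,E \right)} = - 194 E + E w$
$k{\left(Z,P \right)} = \frac{336}{5} + \frac{P}{5}$ ($k{\left(Z,P \right)} = 68 + \left(- \frac{4}{5} + \frac{P}{5}\right) = \frac{336}{5} + \frac{P}{5}$)
$\left(319840 + C\right) \left(k{\left(589,U{\left(14,8 \right)} \right)} + Y{\left(331,27 \right)}\right) = \left(319840 - 381831\right) \left(\left(\frac{336}{5} + \frac{3 \sqrt{2 + 8}}{5}\right) + 27 \left(-194 + 331\right)\right) = - 61991 \left(\left(\frac{336}{5} + \frac{3 \sqrt{10}}{5}\right) + 27 \cdot 137\right) = - 61991 \left(\left(\frac{336}{5} + \frac{3 \sqrt{10}}{5}\right) + 3699\right) = - 61991 \left(\frac{18831}{5} + \frac{3 \sqrt{10}}{5}\right) = - \frac{1167352521}{5} - \frac{185973 \sqrt{10}}{5}$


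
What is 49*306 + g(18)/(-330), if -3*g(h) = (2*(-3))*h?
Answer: 824664/55 ≈ 14994.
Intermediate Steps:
g(h) = 2*h (g(h) = -2*(-3)*h/3 = -(-2)*h = 2*h)
49*306 + g(18)/(-330) = 49*306 + (2*18)/(-330) = 14994 + 36*(-1/330) = 14994 - 6/55 = 824664/55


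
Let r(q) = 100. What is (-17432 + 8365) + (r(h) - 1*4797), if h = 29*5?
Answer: -13764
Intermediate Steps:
h = 145
(-17432 + 8365) + (r(h) - 1*4797) = (-17432 + 8365) + (100 - 1*4797) = -9067 + (100 - 4797) = -9067 - 4697 = -13764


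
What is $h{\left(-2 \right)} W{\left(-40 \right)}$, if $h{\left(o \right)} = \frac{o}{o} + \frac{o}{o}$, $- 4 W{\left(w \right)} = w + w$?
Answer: $40$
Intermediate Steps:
$W{\left(w \right)} = - \frac{w}{2}$ ($W{\left(w \right)} = - \frac{w + w}{4} = - \frac{2 w}{4} = - \frac{w}{2}$)
$h{\left(o \right)} = 2$ ($h{\left(o \right)} = 1 + 1 = 2$)
$h{\left(-2 \right)} W{\left(-40 \right)} = 2 \left(\left(- \frac{1}{2}\right) \left(-40\right)\right) = 2 \cdot 20 = 40$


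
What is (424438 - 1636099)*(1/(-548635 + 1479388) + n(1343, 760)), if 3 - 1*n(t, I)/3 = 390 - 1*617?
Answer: -86461378624159/103417 ≈ -8.3605e+8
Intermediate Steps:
n(t, I) = 690 (n(t, I) = 9 - 3*(390 - 1*617) = 9 - 3*(390 - 617) = 9 - 3*(-227) = 9 + 681 = 690)
(424438 - 1636099)*(1/(-548635 + 1479388) + n(1343, 760)) = (424438 - 1636099)*(1/(-548635 + 1479388) + 690) = -1211661*(1/930753 + 690) = -1211661*642219571/930753 = -86461378624159/103417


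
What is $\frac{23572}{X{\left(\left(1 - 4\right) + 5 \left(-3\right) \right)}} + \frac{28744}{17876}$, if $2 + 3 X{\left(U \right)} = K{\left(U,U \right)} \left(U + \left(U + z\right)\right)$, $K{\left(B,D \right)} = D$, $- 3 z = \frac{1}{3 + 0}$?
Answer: $\frac{26723861}{241326} \approx 110.74$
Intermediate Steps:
$z = - \frac{1}{9}$ ($z = - \frac{1}{3 \left(3 + 0\right)} = - \frac{1}{3 \cdot 3} = \left(- \frac{1}{3}\right) \frac{1}{3} = - \frac{1}{9} \approx -0.11111$)
$X{\left(U \right)} = - \frac{2}{3} + \frac{U \left(- \frac{1}{9} + 2 U\right)}{3}$ ($X{\left(U \right)} = - \frac{2}{3} + \frac{U \left(U + \left(U - \frac{1}{9}\right)\right)}{3} = - \frac{2}{3} + \frac{U \left(U + \left(- \frac{1}{9} + U\right)\right)}{3} = - \frac{2}{3} + \frac{U \left(- \frac{1}{9} + 2 U\right)}{3}$)
$\frac{23572}{X{\left(\left(1 - 4\right) + 5 \left(-3\right) \right)}} + \frac{28744}{17876} = \frac{23572}{- \frac{2}{3} - \frac{\left(1 - 4\right) + 5 \left(-3\right)}{27} + \frac{2 \left(\left(1 - 4\right) + 5 \left(-3\right)\right)^{2}}{3}} + \frac{28744}{17876} = \frac{23572}{- \frac{2}{3} - \frac{-3 - 15}{27} + \frac{2 \left(-3 - 15\right)^{2}}{3}} + 28744 \cdot \frac{1}{17876} = \frac{23572}{- \frac{2}{3} - - \frac{2}{3} + \frac{2 \left(-18\right)^{2}}{3}} + \frac{7186}{4469} = \frac{23572}{- \frac{2}{3} + \frac{2}{3} + \frac{2}{3} \cdot 324} + \frac{7186}{4469} = \frac{23572}{- \frac{2}{3} + \frac{2}{3} + 216} + \frac{7186}{4469} = \frac{23572}{216} + \frac{7186}{4469} = 23572 \cdot \frac{1}{216} + \frac{7186}{4469} = \frac{5893}{54} + \frac{7186}{4469} = \frac{26723861}{241326}$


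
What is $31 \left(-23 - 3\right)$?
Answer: $-806$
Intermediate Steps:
$31 \left(-23 - 3\right) = 31 \left(-26\right) = -806$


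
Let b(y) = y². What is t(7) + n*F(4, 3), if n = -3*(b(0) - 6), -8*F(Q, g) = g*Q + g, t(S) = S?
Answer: -107/4 ≈ -26.750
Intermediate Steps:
F(Q, g) = -g/8 - Q*g/8 (F(Q, g) = -(g*Q + g)/8 = -(Q*g + g)/8 = -(g + Q*g)/8 = -g/8 - Q*g/8)
n = 18 (n = -3*(0² - 6) = -3*(0 - 6) = -3*(-6) = 18)
t(7) + n*F(4, 3) = 7 + 18*(-⅛*3*(1 + 4)) = 7 + 18*(-⅛*3*5) = 7 + 18*(-15/8) = 7 - 135/4 = -107/4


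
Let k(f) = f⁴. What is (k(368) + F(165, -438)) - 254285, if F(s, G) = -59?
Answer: 18339405432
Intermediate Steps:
(k(368) + F(165, -438)) - 254285 = (368⁴ - 59) - 254285 = (18339659776 - 59) - 254285 = 18339659717 - 254285 = 18339405432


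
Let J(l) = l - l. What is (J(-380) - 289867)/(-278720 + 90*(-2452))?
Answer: 289867/499400 ≈ 0.58043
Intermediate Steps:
J(l) = 0
(J(-380) - 289867)/(-278720 + 90*(-2452)) = (0 - 289867)/(-278720 + 90*(-2452)) = -289867/(-278720 - 220680) = -289867/(-499400) = -289867*(-1/499400) = 289867/499400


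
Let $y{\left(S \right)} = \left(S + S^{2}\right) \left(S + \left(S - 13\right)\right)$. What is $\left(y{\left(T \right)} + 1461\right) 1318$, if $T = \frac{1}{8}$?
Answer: $\frac{246174063}{128} \approx 1.9232 \cdot 10^{6}$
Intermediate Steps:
$T = \frac{1}{8} \approx 0.125$
$y{\left(S \right)} = \left(-13 + 2 S\right) \left(S + S^{2}\right)$ ($y{\left(S \right)} = \left(S + S^{2}\right) \left(S + \left(-13 + S\right)\right) = \left(S + S^{2}\right) \left(-13 + 2 S\right) = \left(-13 + 2 S\right) \left(S + S^{2}\right)$)
$\left(y{\left(T \right)} + 1461\right) 1318 = \left(\frac{-13 - \frac{11}{8} + \frac{2}{64}}{8} + 1461\right) 1318 = \left(\frac{-13 - \frac{11}{8} + 2 \cdot \frac{1}{64}}{8} + 1461\right) 1318 = \left(\frac{-13 - \frac{11}{8} + \frac{1}{32}}{8} + 1461\right) 1318 = \left(\frac{1}{8} \left(- \frac{459}{32}\right) + 1461\right) 1318 = \left(- \frac{459}{256} + 1461\right) 1318 = \frac{373557}{256} \cdot 1318 = \frac{246174063}{128}$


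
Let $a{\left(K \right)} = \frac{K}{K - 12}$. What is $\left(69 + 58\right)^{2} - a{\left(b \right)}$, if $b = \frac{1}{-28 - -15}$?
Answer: $\frac{2532252}{157} \approx 16129.0$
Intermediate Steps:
$b = - \frac{1}{13}$ ($b = \frac{1}{-28 + 15} = \frac{1}{-13} = - \frac{1}{13} \approx -0.076923$)
$a{\left(K \right)} = \frac{K}{-12 + K}$ ($a{\left(K \right)} = \frac{K}{K - 12} = \frac{K}{-12 + K}$)
$\left(69 + 58\right)^{2} - a{\left(b \right)} = \left(69 + 58\right)^{2} - - \frac{1}{13 \left(-12 - \frac{1}{13}\right)} = 127^{2} - - \frac{1}{13 \left(- \frac{157}{13}\right)} = 16129 - \left(- \frac{1}{13}\right) \left(- \frac{13}{157}\right) = 16129 - \frac{1}{157} = \frac{2532252}{157}$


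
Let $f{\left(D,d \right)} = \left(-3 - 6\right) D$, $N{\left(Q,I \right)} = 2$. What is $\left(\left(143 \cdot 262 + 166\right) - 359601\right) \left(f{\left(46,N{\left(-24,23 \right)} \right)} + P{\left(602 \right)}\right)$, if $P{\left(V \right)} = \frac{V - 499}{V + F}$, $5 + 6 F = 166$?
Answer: $\frac{502723684476}{3773} \approx 1.3324 \cdot 10^{8}$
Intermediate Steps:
$F = \frac{161}{6}$ ($F = - \frac{5}{6} + \frac{1}{6} \cdot 166 = - \frac{5}{6} + \frac{83}{3} = \frac{161}{6} \approx 26.833$)
$P{\left(V \right)} = \frac{-499 + V}{\frac{161}{6} + V}$ ($P{\left(V \right)} = \frac{V - 499}{V + \frac{161}{6}} = \frac{-499 + V}{\frac{161}{6} + V}$)
$f{\left(D,d \right)} = - 9 D$
$\left(\left(143 \cdot 262 + 166\right) - 359601\right) \left(f{\left(46,N{\left(-24,23 \right)} \right)} + P{\left(602 \right)}\right) = \left(\left(143 \cdot 262 + 166\right) - 359601\right) \left(\left(-9\right) 46 + \frac{6 \left(-499 + 602\right)}{161 + 6 \cdot 602}\right) = \left(\left(37466 + 166\right) - 359601\right) \left(-414 + 6 \frac{1}{161 + 3612} \cdot 103\right) = \left(37632 - 359601\right) \left(-414 + 6 \cdot \frac{1}{3773} \cdot 103\right) = - 321969 \left(-414 + 6 \cdot \frac{1}{3773} \cdot 103\right) = - 321969 \left(-414 + \frac{618}{3773}\right) = \left(-321969\right) \left(- \frac{1561404}{3773}\right) = \frac{502723684476}{3773}$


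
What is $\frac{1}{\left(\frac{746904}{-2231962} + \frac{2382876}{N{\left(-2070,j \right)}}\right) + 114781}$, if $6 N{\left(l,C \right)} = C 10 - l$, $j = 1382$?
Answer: $\frac{8866469045}{1025676949402073} \approx 8.6445 \cdot 10^{-6}$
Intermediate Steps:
$N{\left(l,C \right)} = - \frac{l}{6} + \frac{5 C}{3}$ ($N{\left(l,C \right)} = \frac{C 10 - l}{6} = \frac{10 C - l}{6} = \frac{- l + 10 C}{6} = - \frac{l}{6} + \frac{5 C}{3}$)
$\frac{1}{\left(\frac{746904}{-2231962} + \frac{2382876}{N{\left(-2070,j \right)}}\right) + 114781} = \frac{1}{\left(\frac{746904}{-2231962} + \frac{2382876}{\left(- \frac{1}{6}\right) \left(-2070\right) + \frac{5}{3} \cdot 1382}\right) + 114781} = \frac{1}{\left(746904 \left(- \frac{1}{2231962}\right) + \frac{2382876}{345 + \frac{6910}{3}}\right) + 114781} = \frac{1}{\left(- \frac{373452}{1115981} + \frac{2382876}{\frac{7945}{3}}\right) + 114781} = \frac{1}{\left(- \frac{373452}{1115981} + 2382876 \cdot \frac{3}{7945}\right) + 114781} = \frac{1}{\left(- \frac{373452}{1115981} + \frac{7148628}{7945}\right) + 114781} = \frac{1}{\frac{7974765947928}{8866469045} + 114781} = \frac{1}{\frac{1025676949402073}{8866469045}} = \frac{8866469045}{1025676949402073}$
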